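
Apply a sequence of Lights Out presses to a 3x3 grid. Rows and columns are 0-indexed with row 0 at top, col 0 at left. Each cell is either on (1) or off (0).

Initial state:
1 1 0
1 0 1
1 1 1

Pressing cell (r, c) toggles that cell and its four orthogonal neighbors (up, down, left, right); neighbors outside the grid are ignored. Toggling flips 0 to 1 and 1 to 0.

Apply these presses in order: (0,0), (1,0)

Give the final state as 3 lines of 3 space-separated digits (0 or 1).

After press 1 at (0,0):
0 0 0
0 0 1
1 1 1

After press 2 at (1,0):
1 0 0
1 1 1
0 1 1

Answer: 1 0 0
1 1 1
0 1 1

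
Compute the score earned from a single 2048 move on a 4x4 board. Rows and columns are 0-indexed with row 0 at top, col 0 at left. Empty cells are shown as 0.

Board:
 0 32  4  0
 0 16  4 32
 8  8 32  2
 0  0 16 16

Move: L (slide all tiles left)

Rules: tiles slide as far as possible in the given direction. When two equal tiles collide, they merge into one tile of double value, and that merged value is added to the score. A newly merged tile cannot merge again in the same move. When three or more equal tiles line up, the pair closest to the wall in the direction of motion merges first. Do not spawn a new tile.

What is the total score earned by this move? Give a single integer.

Slide left:
row 0: [0, 32, 4, 0] -> [32, 4, 0, 0]  score +0 (running 0)
row 1: [0, 16, 4, 32] -> [16, 4, 32, 0]  score +0 (running 0)
row 2: [8, 8, 32, 2] -> [16, 32, 2, 0]  score +16 (running 16)
row 3: [0, 0, 16, 16] -> [32, 0, 0, 0]  score +32 (running 48)
Board after move:
32  4  0  0
16  4 32  0
16 32  2  0
32  0  0  0

Answer: 48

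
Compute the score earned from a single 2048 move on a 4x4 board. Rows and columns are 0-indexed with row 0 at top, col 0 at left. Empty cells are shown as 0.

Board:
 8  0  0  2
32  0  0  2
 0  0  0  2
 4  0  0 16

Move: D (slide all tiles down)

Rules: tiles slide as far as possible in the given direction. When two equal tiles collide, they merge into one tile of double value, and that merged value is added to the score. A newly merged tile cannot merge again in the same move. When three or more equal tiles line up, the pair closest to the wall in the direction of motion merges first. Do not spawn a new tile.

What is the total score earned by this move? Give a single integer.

Answer: 4

Derivation:
Slide down:
col 0: [8, 32, 0, 4] -> [0, 8, 32, 4]  score +0 (running 0)
col 1: [0, 0, 0, 0] -> [0, 0, 0, 0]  score +0 (running 0)
col 2: [0, 0, 0, 0] -> [0, 0, 0, 0]  score +0 (running 0)
col 3: [2, 2, 2, 16] -> [0, 2, 4, 16]  score +4 (running 4)
Board after move:
 0  0  0  0
 8  0  0  2
32  0  0  4
 4  0  0 16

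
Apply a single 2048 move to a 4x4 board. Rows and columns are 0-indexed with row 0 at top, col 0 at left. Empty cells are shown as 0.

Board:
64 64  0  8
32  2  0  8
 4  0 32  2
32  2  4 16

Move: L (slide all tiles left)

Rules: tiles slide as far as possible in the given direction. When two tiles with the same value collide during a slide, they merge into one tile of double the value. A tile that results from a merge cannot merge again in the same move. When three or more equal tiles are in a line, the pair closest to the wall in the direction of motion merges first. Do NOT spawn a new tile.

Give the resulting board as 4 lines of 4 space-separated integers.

Slide left:
row 0: [64, 64, 0, 8] -> [128, 8, 0, 0]
row 1: [32, 2, 0, 8] -> [32, 2, 8, 0]
row 2: [4, 0, 32, 2] -> [4, 32, 2, 0]
row 3: [32, 2, 4, 16] -> [32, 2, 4, 16]

Answer: 128   8   0   0
 32   2   8   0
  4  32   2   0
 32   2   4  16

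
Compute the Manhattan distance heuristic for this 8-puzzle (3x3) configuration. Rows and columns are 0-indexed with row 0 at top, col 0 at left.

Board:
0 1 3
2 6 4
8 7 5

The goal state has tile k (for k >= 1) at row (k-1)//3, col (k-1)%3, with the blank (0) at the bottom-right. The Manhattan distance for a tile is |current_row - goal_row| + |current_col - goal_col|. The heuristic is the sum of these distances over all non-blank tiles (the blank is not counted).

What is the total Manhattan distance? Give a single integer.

Answer: 10

Derivation:
Tile 1: at (0,1), goal (0,0), distance |0-0|+|1-0| = 1
Tile 3: at (0,2), goal (0,2), distance |0-0|+|2-2| = 0
Tile 2: at (1,0), goal (0,1), distance |1-0|+|0-1| = 2
Tile 6: at (1,1), goal (1,2), distance |1-1|+|1-2| = 1
Tile 4: at (1,2), goal (1,0), distance |1-1|+|2-0| = 2
Tile 8: at (2,0), goal (2,1), distance |2-2|+|0-1| = 1
Tile 7: at (2,1), goal (2,0), distance |2-2|+|1-0| = 1
Tile 5: at (2,2), goal (1,1), distance |2-1|+|2-1| = 2
Sum: 1 + 0 + 2 + 1 + 2 + 1 + 1 + 2 = 10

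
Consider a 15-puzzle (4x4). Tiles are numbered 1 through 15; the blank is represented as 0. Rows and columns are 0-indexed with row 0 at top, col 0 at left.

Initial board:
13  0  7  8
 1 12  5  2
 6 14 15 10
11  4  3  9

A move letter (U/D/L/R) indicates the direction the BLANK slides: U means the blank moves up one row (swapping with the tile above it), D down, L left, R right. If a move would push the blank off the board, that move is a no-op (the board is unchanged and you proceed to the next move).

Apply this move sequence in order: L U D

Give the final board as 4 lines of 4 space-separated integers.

Answer:  1 13  7  8
 0 12  5  2
 6 14 15 10
11  4  3  9

Derivation:
After move 1 (L):
 0 13  7  8
 1 12  5  2
 6 14 15 10
11  4  3  9

After move 2 (U):
 0 13  7  8
 1 12  5  2
 6 14 15 10
11  4  3  9

After move 3 (D):
 1 13  7  8
 0 12  5  2
 6 14 15 10
11  4  3  9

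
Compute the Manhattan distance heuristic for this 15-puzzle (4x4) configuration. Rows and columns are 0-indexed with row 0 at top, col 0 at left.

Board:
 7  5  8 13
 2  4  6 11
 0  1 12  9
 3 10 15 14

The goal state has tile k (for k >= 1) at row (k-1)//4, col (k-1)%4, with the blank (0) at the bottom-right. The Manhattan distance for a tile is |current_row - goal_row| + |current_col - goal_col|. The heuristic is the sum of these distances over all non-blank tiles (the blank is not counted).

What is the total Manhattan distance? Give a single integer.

Tile 7: (0,0)->(1,2) = 3
Tile 5: (0,1)->(1,0) = 2
Tile 8: (0,2)->(1,3) = 2
Tile 13: (0,3)->(3,0) = 6
Tile 2: (1,0)->(0,1) = 2
Tile 4: (1,1)->(0,3) = 3
Tile 6: (1,2)->(1,1) = 1
Tile 11: (1,3)->(2,2) = 2
Tile 1: (2,1)->(0,0) = 3
Tile 12: (2,2)->(2,3) = 1
Tile 9: (2,3)->(2,0) = 3
Tile 3: (3,0)->(0,2) = 5
Tile 10: (3,1)->(2,1) = 1
Tile 15: (3,2)->(3,2) = 0
Tile 14: (3,3)->(3,1) = 2
Sum: 3 + 2 + 2 + 6 + 2 + 3 + 1 + 2 + 3 + 1 + 3 + 5 + 1 + 0 + 2 = 36

Answer: 36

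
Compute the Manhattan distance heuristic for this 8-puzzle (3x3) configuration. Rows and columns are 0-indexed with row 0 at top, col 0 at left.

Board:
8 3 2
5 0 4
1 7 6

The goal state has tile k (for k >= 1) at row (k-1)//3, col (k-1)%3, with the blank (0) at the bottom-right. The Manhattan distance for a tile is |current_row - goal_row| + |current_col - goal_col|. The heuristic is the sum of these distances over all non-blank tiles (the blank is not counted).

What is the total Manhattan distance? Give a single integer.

Answer: 12

Derivation:
Tile 8: (0,0)->(2,1) = 3
Tile 3: (0,1)->(0,2) = 1
Tile 2: (0,2)->(0,1) = 1
Tile 5: (1,0)->(1,1) = 1
Tile 4: (1,2)->(1,0) = 2
Tile 1: (2,0)->(0,0) = 2
Tile 7: (2,1)->(2,0) = 1
Tile 6: (2,2)->(1,2) = 1
Sum: 3 + 1 + 1 + 1 + 2 + 2 + 1 + 1 = 12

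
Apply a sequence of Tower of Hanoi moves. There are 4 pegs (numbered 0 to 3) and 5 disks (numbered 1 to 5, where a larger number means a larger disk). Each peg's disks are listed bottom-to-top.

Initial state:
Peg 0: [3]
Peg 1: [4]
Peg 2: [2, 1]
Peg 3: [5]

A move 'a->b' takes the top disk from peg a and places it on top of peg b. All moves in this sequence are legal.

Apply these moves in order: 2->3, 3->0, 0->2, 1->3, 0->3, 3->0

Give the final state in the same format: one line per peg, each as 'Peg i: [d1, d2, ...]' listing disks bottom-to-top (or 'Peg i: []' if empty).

Answer: Peg 0: [3]
Peg 1: []
Peg 2: [2, 1]
Peg 3: [5, 4]

Derivation:
After move 1 (2->3):
Peg 0: [3]
Peg 1: [4]
Peg 2: [2]
Peg 3: [5, 1]

After move 2 (3->0):
Peg 0: [3, 1]
Peg 1: [4]
Peg 2: [2]
Peg 3: [5]

After move 3 (0->2):
Peg 0: [3]
Peg 1: [4]
Peg 2: [2, 1]
Peg 3: [5]

After move 4 (1->3):
Peg 0: [3]
Peg 1: []
Peg 2: [2, 1]
Peg 3: [5, 4]

After move 5 (0->3):
Peg 0: []
Peg 1: []
Peg 2: [2, 1]
Peg 3: [5, 4, 3]

After move 6 (3->0):
Peg 0: [3]
Peg 1: []
Peg 2: [2, 1]
Peg 3: [5, 4]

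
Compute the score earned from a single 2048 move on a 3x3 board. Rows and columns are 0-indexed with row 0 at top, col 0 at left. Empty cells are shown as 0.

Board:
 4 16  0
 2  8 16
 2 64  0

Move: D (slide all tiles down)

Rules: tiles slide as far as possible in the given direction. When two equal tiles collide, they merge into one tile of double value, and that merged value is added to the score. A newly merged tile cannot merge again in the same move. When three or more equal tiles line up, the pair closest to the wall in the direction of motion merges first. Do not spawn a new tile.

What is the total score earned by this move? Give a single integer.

Answer: 4

Derivation:
Slide down:
col 0: [4, 2, 2] -> [0, 4, 4]  score +4 (running 4)
col 1: [16, 8, 64] -> [16, 8, 64]  score +0 (running 4)
col 2: [0, 16, 0] -> [0, 0, 16]  score +0 (running 4)
Board after move:
 0 16  0
 4  8  0
 4 64 16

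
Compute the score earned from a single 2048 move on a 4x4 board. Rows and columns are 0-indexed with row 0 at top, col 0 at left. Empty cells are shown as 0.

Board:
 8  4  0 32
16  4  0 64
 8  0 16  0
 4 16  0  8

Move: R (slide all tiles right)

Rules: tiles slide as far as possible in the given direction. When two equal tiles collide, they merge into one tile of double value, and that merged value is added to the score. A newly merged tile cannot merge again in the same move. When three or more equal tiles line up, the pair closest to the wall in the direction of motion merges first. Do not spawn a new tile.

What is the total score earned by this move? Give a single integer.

Slide right:
row 0: [8, 4, 0, 32] -> [0, 8, 4, 32]  score +0 (running 0)
row 1: [16, 4, 0, 64] -> [0, 16, 4, 64]  score +0 (running 0)
row 2: [8, 0, 16, 0] -> [0, 0, 8, 16]  score +0 (running 0)
row 3: [4, 16, 0, 8] -> [0, 4, 16, 8]  score +0 (running 0)
Board after move:
 0  8  4 32
 0 16  4 64
 0  0  8 16
 0  4 16  8

Answer: 0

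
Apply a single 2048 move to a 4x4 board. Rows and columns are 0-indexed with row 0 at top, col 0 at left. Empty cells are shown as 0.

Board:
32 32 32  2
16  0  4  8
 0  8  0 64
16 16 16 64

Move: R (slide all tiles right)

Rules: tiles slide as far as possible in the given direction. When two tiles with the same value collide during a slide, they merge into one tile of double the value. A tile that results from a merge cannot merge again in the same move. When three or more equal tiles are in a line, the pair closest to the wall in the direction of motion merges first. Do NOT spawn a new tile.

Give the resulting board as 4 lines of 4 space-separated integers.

Slide right:
row 0: [32, 32, 32, 2] -> [0, 32, 64, 2]
row 1: [16, 0, 4, 8] -> [0, 16, 4, 8]
row 2: [0, 8, 0, 64] -> [0, 0, 8, 64]
row 3: [16, 16, 16, 64] -> [0, 16, 32, 64]

Answer:  0 32 64  2
 0 16  4  8
 0  0  8 64
 0 16 32 64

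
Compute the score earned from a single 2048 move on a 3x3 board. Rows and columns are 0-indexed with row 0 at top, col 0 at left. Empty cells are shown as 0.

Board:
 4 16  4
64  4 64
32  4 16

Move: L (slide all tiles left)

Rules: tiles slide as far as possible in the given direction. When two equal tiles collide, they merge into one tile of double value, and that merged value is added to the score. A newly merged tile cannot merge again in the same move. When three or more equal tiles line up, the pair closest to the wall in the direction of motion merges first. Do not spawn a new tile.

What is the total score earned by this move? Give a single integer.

Slide left:
row 0: [4, 16, 4] -> [4, 16, 4]  score +0 (running 0)
row 1: [64, 4, 64] -> [64, 4, 64]  score +0 (running 0)
row 2: [32, 4, 16] -> [32, 4, 16]  score +0 (running 0)
Board after move:
 4 16  4
64  4 64
32  4 16

Answer: 0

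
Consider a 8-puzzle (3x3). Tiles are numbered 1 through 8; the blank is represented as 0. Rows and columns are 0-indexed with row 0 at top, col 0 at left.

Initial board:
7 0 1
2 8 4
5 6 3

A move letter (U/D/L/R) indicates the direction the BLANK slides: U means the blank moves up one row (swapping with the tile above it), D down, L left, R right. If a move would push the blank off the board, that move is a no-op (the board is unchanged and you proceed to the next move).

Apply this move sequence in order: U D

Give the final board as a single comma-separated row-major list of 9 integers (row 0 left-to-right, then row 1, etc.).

After move 1 (U):
7 0 1
2 8 4
5 6 3

After move 2 (D):
7 8 1
2 0 4
5 6 3

Answer: 7, 8, 1, 2, 0, 4, 5, 6, 3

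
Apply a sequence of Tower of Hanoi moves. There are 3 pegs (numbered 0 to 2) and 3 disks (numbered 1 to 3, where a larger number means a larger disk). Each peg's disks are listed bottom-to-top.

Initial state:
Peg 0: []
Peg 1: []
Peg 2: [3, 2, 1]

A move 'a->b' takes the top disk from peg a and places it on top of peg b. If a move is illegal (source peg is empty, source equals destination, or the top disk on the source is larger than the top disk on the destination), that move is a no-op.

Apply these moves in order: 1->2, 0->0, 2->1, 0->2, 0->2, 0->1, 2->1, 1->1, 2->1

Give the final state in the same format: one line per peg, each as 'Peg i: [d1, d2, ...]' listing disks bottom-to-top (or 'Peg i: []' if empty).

After move 1 (1->2):
Peg 0: []
Peg 1: []
Peg 2: [3, 2, 1]

After move 2 (0->0):
Peg 0: []
Peg 1: []
Peg 2: [3, 2, 1]

After move 3 (2->1):
Peg 0: []
Peg 1: [1]
Peg 2: [3, 2]

After move 4 (0->2):
Peg 0: []
Peg 1: [1]
Peg 2: [3, 2]

After move 5 (0->2):
Peg 0: []
Peg 1: [1]
Peg 2: [3, 2]

After move 6 (0->1):
Peg 0: []
Peg 1: [1]
Peg 2: [3, 2]

After move 7 (2->1):
Peg 0: []
Peg 1: [1]
Peg 2: [3, 2]

After move 8 (1->1):
Peg 0: []
Peg 1: [1]
Peg 2: [3, 2]

After move 9 (2->1):
Peg 0: []
Peg 1: [1]
Peg 2: [3, 2]

Answer: Peg 0: []
Peg 1: [1]
Peg 2: [3, 2]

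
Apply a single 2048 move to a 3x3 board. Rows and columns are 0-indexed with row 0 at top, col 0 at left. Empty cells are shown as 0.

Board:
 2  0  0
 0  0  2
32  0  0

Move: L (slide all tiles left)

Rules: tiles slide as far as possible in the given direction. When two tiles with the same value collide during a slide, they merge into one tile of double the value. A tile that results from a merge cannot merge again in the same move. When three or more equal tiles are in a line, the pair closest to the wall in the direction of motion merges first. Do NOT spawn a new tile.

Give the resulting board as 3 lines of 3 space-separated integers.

Answer:  2  0  0
 2  0  0
32  0  0

Derivation:
Slide left:
row 0: [2, 0, 0] -> [2, 0, 0]
row 1: [0, 0, 2] -> [2, 0, 0]
row 2: [32, 0, 0] -> [32, 0, 0]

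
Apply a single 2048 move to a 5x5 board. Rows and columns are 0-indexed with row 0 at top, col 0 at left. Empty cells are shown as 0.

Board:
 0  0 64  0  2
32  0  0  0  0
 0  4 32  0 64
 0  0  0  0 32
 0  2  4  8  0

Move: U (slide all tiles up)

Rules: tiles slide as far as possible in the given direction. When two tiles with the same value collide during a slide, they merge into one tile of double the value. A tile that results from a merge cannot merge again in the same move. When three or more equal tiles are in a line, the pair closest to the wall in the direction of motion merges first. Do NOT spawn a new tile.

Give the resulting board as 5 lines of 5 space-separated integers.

Answer: 32  4 64  8  2
 0  2 32  0 64
 0  0  4  0 32
 0  0  0  0  0
 0  0  0  0  0

Derivation:
Slide up:
col 0: [0, 32, 0, 0, 0] -> [32, 0, 0, 0, 0]
col 1: [0, 0, 4, 0, 2] -> [4, 2, 0, 0, 0]
col 2: [64, 0, 32, 0, 4] -> [64, 32, 4, 0, 0]
col 3: [0, 0, 0, 0, 8] -> [8, 0, 0, 0, 0]
col 4: [2, 0, 64, 32, 0] -> [2, 64, 32, 0, 0]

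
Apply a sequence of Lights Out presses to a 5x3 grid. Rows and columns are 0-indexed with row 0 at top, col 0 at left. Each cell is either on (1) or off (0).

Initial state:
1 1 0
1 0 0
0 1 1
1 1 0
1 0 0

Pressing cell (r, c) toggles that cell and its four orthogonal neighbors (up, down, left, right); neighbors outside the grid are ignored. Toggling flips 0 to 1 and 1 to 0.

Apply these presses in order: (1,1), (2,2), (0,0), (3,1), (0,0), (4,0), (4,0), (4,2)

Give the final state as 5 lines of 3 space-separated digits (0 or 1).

After press 1 at (1,1):
1 0 0
0 1 1
0 0 1
1 1 0
1 0 0

After press 2 at (2,2):
1 0 0
0 1 0
0 1 0
1 1 1
1 0 0

After press 3 at (0,0):
0 1 0
1 1 0
0 1 0
1 1 1
1 0 0

After press 4 at (3,1):
0 1 0
1 1 0
0 0 0
0 0 0
1 1 0

After press 5 at (0,0):
1 0 0
0 1 0
0 0 0
0 0 0
1 1 0

After press 6 at (4,0):
1 0 0
0 1 0
0 0 0
1 0 0
0 0 0

After press 7 at (4,0):
1 0 0
0 1 0
0 0 0
0 0 0
1 1 0

After press 8 at (4,2):
1 0 0
0 1 0
0 0 0
0 0 1
1 0 1

Answer: 1 0 0
0 1 0
0 0 0
0 0 1
1 0 1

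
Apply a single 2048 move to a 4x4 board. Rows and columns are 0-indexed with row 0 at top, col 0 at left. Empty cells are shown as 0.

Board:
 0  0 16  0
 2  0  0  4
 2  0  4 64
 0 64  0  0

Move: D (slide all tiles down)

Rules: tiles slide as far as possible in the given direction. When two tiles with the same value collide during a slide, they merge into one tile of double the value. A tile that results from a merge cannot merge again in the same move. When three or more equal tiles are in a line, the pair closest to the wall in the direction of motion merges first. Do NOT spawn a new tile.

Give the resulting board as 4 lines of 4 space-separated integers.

Answer:  0  0  0  0
 0  0  0  0
 0  0 16  4
 4 64  4 64

Derivation:
Slide down:
col 0: [0, 2, 2, 0] -> [0, 0, 0, 4]
col 1: [0, 0, 0, 64] -> [0, 0, 0, 64]
col 2: [16, 0, 4, 0] -> [0, 0, 16, 4]
col 3: [0, 4, 64, 0] -> [0, 0, 4, 64]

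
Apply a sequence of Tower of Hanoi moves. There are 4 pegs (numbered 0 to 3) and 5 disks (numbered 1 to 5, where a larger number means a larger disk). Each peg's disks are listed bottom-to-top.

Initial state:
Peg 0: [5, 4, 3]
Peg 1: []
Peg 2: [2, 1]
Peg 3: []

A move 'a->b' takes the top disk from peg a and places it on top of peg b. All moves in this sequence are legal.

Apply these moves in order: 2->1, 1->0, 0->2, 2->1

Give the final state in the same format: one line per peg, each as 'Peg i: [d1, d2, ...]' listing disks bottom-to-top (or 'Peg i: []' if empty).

After move 1 (2->1):
Peg 0: [5, 4, 3]
Peg 1: [1]
Peg 2: [2]
Peg 3: []

After move 2 (1->0):
Peg 0: [5, 4, 3, 1]
Peg 1: []
Peg 2: [2]
Peg 3: []

After move 3 (0->2):
Peg 0: [5, 4, 3]
Peg 1: []
Peg 2: [2, 1]
Peg 3: []

After move 4 (2->1):
Peg 0: [5, 4, 3]
Peg 1: [1]
Peg 2: [2]
Peg 3: []

Answer: Peg 0: [5, 4, 3]
Peg 1: [1]
Peg 2: [2]
Peg 3: []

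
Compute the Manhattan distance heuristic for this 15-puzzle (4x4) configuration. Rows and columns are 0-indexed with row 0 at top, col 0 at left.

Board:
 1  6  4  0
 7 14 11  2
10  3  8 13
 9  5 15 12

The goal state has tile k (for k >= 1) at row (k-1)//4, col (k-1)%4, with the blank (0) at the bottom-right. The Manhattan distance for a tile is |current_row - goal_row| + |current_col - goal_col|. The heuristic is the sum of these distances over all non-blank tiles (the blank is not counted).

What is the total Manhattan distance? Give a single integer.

Answer: 25

Derivation:
Tile 1: at (0,0), goal (0,0), distance |0-0|+|0-0| = 0
Tile 6: at (0,1), goal (1,1), distance |0-1|+|1-1| = 1
Tile 4: at (0,2), goal (0,3), distance |0-0|+|2-3| = 1
Tile 7: at (1,0), goal (1,2), distance |1-1|+|0-2| = 2
Tile 14: at (1,1), goal (3,1), distance |1-3|+|1-1| = 2
Tile 11: at (1,2), goal (2,2), distance |1-2|+|2-2| = 1
Tile 2: at (1,3), goal (0,1), distance |1-0|+|3-1| = 3
Tile 10: at (2,0), goal (2,1), distance |2-2|+|0-1| = 1
Tile 3: at (2,1), goal (0,2), distance |2-0|+|1-2| = 3
Tile 8: at (2,2), goal (1,3), distance |2-1|+|2-3| = 2
Tile 13: at (2,3), goal (3,0), distance |2-3|+|3-0| = 4
Tile 9: at (3,0), goal (2,0), distance |3-2|+|0-0| = 1
Tile 5: at (3,1), goal (1,0), distance |3-1|+|1-0| = 3
Tile 15: at (3,2), goal (3,2), distance |3-3|+|2-2| = 0
Tile 12: at (3,3), goal (2,3), distance |3-2|+|3-3| = 1
Sum: 0 + 1 + 1 + 2 + 2 + 1 + 3 + 1 + 3 + 2 + 4 + 1 + 3 + 0 + 1 = 25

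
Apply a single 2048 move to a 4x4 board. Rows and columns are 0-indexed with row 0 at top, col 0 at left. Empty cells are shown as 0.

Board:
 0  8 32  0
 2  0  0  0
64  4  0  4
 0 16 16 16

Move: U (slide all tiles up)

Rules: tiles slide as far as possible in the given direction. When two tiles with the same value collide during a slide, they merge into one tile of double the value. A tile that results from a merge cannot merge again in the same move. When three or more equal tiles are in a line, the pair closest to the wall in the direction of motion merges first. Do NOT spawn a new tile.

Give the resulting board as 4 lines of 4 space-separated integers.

Answer:  2  8 32  4
64  4 16 16
 0 16  0  0
 0  0  0  0

Derivation:
Slide up:
col 0: [0, 2, 64, 0] -> [2, 64, 0, 0]
col 1: [8, 0, 4, 16] -> [8, 4, 16, 0]
col 2: [32, 0, 0, 16] -> [32, 16, 0, 0]
col 3: [0, 0, 4, 16] -> [4, 16, 0, 0]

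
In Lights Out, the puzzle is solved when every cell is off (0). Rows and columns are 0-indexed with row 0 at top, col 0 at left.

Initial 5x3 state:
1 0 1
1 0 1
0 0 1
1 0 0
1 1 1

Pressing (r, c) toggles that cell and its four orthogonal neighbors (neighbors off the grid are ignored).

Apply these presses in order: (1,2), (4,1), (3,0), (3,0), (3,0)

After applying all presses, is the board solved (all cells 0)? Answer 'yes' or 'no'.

Answer: no

Derivation:
After press 1 at (1,2):
1 0 0
1 1 0
0 0 0
1 0 0
1 1 1

After press 2 at (4,1):
1 0 0
1 1 0
0 0 0
1 1 0
0 0 0

After press 3 at (3,0):
1 0 0
1 1 0
1 0 0
0 0 0
1 0 0

After press 4 at (3,0):
1 0 0
1 1 0
0 0 0
1 1 0
0 0 0

After press 5 at (3,0):
1 0 0
1 1 0
1 0 0
0 0 0
1 0 0

Lights still on: 5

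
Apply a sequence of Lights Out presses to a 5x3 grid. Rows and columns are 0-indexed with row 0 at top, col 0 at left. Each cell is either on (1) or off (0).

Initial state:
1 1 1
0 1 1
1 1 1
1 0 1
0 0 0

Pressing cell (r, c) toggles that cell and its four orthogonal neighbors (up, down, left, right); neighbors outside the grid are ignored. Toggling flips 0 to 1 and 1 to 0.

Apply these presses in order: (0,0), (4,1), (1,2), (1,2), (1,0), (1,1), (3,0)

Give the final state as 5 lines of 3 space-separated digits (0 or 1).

Answer: 1 1 1
1 1 0
1 0 1
0 0 1
0 1 1

Derivation:
After press 1 at (0,0):
0 0 1
1 1 1
1 1 1
1 0 1
0 0 0

After press 2 at (4,1):
0 0 1
1 1 1
1 1 1
1 1 1
1 1 1

After press 3 at (1,2):
0 0 0
1 0 0
1 1 0
1 1 1
1 1 1

After press 4 at (1,2):
0 0 1
1 1 1
1 1 1
1 1 1
1 1 1

After press 5 at (1,0):
1 0 1
0 0 1
0 1 1
1 1 1
1 1 1

After press 6 at (1,1):
1 1 1
1 1 0
0 0 1
1 1 1
1 1 1

After press 7 at (3,0):
1 1 1
1 1 0
1 0 1
0 0 1
0 1 1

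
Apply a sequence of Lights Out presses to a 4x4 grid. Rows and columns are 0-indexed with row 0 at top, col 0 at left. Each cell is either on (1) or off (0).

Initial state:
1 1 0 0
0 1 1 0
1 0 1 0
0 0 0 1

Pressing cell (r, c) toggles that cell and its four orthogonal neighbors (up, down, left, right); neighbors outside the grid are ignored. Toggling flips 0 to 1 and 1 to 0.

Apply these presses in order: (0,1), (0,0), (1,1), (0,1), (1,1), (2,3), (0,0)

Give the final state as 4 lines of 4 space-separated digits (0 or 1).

After press 1 at (0,1):
0 0 1 0
0 0 1 0
1 0 1 0
0 0 0 1

After press 2 at (0,0):
1 1 1 0
1 0 1 0
1 0 1 0
0 0 0 1

After press 3 at (1,1):
1 0 1 0
0 1 0 0
1 1 1 0
0 0 0 1

After press 4 at (0,1):
0 1 0 0
0 0 0 0
1 1 1 0
0 0 0 1

After press 5 at (1,1):
0 0 0 0
1 1 1 0
1 0 1 0
0 0 0 1

After press 6 at (2,3):
0 0 0 0
1 1 1 1
1 0 0 1
0 0 0 0

After press 7 at (0,0):
1 1 0 0
0 1 1 1
1 0 0 1
0 0 0 0

Answer: 1 1 0 0
0 1 1 1
1 0 0 1
0 0 0 0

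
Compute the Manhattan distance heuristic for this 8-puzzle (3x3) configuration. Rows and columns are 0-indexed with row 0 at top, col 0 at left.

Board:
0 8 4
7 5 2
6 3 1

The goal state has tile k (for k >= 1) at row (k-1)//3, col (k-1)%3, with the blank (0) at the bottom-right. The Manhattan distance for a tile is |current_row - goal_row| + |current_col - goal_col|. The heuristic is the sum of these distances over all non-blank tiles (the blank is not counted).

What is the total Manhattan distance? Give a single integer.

Answer: 18

Derivation:
Tile 8: at (0,1), goal (2,1), distance |0-2|+|1-1| = 2
Tile 4: at (0,2), goal (1,0), distance |0-1|+|2-0| = 3
Tile 7: at (1,0), goal (2,0), distance |1-2|+|0-0| = 1
Tile 5: at (1,1), goal (1,1), distance |1-1|+|1-1| = 0
Tile 2: at (1,2), goal (0,1), distance |1-0|+|2-1| = 2
Tile 6: at (2,0), goal (1,2), distance |2-1|+|0-2| = 3
Tile 3: at (2,1), goal (0,2), distance |2-0|+|1-2| = 3
Tile 1: at (2,2), goal (0,0), distance |2-0|+|2-0| = 4
Sum: 2 + 3 + 1 + 0 + 2 + 3 + 3 + 4 = 18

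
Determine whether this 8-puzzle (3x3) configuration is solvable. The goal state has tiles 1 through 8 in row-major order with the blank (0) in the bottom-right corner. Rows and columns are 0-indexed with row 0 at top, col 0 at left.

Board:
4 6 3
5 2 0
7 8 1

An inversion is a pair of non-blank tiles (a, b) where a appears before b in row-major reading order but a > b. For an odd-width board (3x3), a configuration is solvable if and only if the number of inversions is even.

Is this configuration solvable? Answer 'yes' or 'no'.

Inversions (pairs i<j in row-major order where tile[i] > tile[j] > 0): 14
14 is even, so the puzzle is solvable.

Answer: yes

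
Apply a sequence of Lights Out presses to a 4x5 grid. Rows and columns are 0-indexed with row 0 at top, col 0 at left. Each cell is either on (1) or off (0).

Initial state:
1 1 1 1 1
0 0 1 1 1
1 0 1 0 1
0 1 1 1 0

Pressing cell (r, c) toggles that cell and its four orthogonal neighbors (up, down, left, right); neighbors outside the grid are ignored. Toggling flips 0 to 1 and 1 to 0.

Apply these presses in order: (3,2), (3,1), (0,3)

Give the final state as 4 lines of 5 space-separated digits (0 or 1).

Answer: 1 1 0 0 0
0 0 1 0 1
1 1 0 0 1
1 1 1 0 0

Derivation:
After press 1 at (3,2):
1 1 1 1 1
0 0 1 1 1
1 0 0 0 1
0 0 0 0 0

After press 2 at (3,1):
1 1 1 1 1
0 0 1 1 1
1 1 0 0 1
1 1 1 0 0

After press 3 at (0,3):
1 1 0 0 0
0 0 1 0 1
1 1 0 0 1
1 1 1 0 0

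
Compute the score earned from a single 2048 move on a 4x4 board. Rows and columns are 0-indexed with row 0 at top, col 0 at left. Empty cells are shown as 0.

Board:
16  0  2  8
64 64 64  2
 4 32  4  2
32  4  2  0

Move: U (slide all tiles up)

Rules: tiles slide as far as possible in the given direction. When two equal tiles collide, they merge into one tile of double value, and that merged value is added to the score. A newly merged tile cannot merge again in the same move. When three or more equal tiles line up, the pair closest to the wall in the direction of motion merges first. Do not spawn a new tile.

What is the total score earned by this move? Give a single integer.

Slide up:
col 0: [16, 64, 4, 32] -> [16, 64, 4, 32]  score +0 (running 0)
col 1: [0, 64, 32, 4] -> [64, 32, 4, 0]  score +0 (running 0)
col 2: [2, 64, 4, 2] -> [2, 64, 4, 2]  score +0 (running 0)
col 3: [8, 2, 2, 0] -> [8, 4, 0, 0]  score +4 (running 4)
Board after move:
16 64  2  8
64 32 64  4
 4  4  4  0
32  0  2  0

Answer: 4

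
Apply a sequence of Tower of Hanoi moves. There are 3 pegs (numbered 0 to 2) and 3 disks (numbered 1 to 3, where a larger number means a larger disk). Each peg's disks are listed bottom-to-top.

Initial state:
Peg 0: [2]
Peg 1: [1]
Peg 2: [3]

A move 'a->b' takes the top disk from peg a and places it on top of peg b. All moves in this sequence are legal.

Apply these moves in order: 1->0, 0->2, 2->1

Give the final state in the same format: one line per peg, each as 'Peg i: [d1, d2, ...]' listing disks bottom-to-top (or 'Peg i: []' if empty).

After move 1 (1->0):
Peg 0: [2, 1]
Peg 1: []
Peg 2: [3]

After move 2 (0->2):
Peg 0: [2]
Peg 1: []
Peg 2: [3, 1]

After move 3 (2->1):
Peg 0: [2]
Peg 1: [1]
Peg 2: [3]

Answer: Peg 0: [2]
Peg 1: [1]
Peg 2: [3]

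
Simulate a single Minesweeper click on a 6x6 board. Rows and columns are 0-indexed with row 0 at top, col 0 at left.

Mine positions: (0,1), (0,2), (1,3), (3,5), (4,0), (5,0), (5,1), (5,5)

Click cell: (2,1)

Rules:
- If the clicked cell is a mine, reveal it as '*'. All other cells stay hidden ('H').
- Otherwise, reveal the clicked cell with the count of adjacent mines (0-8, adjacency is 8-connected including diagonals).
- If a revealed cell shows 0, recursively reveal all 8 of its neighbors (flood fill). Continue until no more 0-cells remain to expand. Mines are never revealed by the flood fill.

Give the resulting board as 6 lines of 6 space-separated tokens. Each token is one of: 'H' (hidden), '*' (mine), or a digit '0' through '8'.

H H H H H H
1 2 3 H H H
0 0 1 1 2 H
1 1 0 0 1 H
H 3 1 0 2 H
H H 1 0 1 H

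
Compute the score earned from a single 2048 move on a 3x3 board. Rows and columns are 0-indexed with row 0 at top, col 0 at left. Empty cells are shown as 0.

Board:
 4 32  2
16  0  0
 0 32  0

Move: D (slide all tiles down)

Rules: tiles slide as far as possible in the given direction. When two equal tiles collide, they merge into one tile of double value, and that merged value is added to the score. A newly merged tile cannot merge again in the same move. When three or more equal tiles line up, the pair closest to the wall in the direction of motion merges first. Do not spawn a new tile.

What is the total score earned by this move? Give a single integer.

Answer: 64

Derivation:
Slide down:
col 0: [4, 16, 0] -> [0, 4, 16]  score +0 (running 0)
col 1: [32, 0, 32] -> [0, 0, 64]  score +64 (running 64)
col 2: [2, 0, 0] -> [0, 0, 2]  score +0 (running 64)
Board after move:
 0  0  0
 4  0  0
16 64  2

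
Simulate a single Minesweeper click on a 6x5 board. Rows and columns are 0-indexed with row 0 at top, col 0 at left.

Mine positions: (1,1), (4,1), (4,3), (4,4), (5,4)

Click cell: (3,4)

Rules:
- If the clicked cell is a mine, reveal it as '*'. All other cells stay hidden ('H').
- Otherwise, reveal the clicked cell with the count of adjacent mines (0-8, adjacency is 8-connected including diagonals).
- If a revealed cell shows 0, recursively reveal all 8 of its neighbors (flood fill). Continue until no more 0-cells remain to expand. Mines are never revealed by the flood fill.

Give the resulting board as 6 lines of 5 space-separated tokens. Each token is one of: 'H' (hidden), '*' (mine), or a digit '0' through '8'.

H H H H H
H H H H H
H H H H H
H H H H 2
H H H H H
H H H H H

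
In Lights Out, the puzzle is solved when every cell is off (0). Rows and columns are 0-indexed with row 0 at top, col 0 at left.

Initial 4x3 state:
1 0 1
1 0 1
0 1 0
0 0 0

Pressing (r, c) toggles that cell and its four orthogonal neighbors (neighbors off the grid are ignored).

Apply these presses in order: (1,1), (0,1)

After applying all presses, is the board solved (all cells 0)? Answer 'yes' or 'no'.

After press 1 at (1,1):
1 1 1
0 1 0
0 0 0
0 0 0

After press 2 at (0,1):
0 0 0
0 0 0
0 0 0
0 0 0

Lights still on: 0

Answer: yes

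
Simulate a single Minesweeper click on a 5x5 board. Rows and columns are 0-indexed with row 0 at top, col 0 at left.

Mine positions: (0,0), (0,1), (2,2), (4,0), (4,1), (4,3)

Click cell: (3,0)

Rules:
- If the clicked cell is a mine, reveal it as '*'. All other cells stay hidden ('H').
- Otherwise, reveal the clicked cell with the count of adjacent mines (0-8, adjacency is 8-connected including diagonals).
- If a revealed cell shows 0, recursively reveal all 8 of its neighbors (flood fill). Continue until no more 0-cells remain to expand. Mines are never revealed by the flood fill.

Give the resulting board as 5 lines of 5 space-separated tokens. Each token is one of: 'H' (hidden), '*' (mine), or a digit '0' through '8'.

H H H H H
H H H H H
H H H H H
2 H H H H
H H H H H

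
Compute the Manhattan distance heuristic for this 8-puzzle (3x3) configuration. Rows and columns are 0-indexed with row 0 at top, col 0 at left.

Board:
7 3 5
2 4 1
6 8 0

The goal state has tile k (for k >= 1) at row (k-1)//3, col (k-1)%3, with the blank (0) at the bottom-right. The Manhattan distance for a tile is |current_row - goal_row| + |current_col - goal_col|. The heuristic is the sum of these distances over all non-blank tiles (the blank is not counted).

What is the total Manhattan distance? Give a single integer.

Answer: 14

Derivation:
Tile 7: (0,0)->(2,0) = 2
Tile 3: (0,1)->(0,2) = 1
Tile 5: (0,2)->(1,1) = 2
Tile 2: (1,0)->(0,1) = 2
Tile 4: (1,1)->(1,0) = 1
Tile 1: (1,2)->(0,0) = 3
Tile 6: (2,0)->(1,2) = 3
Tile 8: (2,1)->(2,1) = 0
Sum: 2 + 1 + 2 + 2 + 1 + 3 + 3 + 0 = 14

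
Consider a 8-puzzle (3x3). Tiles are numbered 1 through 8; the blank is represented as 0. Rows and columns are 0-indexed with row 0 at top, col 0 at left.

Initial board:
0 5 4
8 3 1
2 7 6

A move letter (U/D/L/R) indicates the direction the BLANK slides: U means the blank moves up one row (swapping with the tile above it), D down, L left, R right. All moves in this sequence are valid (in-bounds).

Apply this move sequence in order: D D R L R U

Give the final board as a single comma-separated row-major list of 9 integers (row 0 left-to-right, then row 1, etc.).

Answer: 8, 5, 4, 2, 0, 1, 7, 3, 6

Derivation:
After move 1 (D):
8 5 4
0 3 1
2 7 6

After move 2 (D):
8 5 4
2 3 1
0 7 6

After move 3 (R):
8 5 4
2 3 1
7 0 6

After move 4 (L):
8 5 4
2 3 1
0 7 6

After move 5 (R):
8 5 4
2 3 1
7 0 6

After move 6 (U):
8 5 4
2 0 1
7 3 6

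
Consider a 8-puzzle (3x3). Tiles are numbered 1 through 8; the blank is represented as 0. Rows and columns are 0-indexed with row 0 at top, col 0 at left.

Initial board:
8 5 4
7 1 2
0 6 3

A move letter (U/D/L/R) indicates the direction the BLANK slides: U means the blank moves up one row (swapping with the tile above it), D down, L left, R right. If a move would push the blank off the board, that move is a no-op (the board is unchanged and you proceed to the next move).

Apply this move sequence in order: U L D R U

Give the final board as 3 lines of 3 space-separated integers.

Answer: 8 5 4
7 0 2
6 1 3

Derivation:
After move 1 (U):
8 5 4
0 1 2
7 6 3

After move 2 (L):
8 5 4
0 1 2
7 6 3

After move 3 (D):
8 5 4
7 1 2
0 6 3

After move 4 (R):
8 5 4
7 1 2
6 0 3

After move 5 (U):
8 5 4
7 0 2
6 1 3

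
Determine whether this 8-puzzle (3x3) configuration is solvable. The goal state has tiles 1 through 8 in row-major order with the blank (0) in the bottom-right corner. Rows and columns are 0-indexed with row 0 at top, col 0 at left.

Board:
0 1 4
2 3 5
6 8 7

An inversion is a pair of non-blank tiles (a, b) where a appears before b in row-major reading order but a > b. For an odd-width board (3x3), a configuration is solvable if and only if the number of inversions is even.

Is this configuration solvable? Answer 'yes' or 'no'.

Answer: no

Derivation:
Inversions (pairs i<j in row-major order where tile[i] > tile[j] > 0): 3
3 is odd, so the puzzle is not solvable.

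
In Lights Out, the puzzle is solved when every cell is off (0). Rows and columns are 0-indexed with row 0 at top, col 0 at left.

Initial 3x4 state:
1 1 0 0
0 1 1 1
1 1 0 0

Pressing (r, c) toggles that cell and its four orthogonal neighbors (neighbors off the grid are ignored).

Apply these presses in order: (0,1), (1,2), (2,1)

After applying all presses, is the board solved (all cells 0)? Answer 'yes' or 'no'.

Answer: yes

Derivation:
After press 1 at (0,1):
0 0 1 0
0 0 1 1
1 1 0 0

After press 2 at (1,2):
0 0 0 0
0 1 0 0
1 1 1 0

After press 3 at (2,1):
0 0 0 0
0 0 0 0
0 0 0 0

Lights still on: 0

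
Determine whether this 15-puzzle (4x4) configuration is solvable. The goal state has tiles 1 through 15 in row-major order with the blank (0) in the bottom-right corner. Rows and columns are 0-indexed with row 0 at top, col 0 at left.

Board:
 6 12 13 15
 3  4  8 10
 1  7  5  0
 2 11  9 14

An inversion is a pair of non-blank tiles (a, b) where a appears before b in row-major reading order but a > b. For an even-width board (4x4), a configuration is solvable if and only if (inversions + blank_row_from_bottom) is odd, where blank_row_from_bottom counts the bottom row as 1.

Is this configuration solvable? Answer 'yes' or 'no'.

Answer: yes

Derivation:
Inversions: 53
Blank is in row 2 (0-indexed from top), which is row 2 counting from the bottom (bottom = 1).
53 + 2 = 55, which is odd, so the puzzle is solvable.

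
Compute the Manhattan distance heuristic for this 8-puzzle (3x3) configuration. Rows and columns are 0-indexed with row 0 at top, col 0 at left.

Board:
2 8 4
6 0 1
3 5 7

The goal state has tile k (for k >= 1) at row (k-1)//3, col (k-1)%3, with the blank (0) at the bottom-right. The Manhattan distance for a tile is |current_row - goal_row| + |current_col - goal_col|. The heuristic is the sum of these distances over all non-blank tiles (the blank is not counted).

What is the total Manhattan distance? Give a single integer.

Tile 2: at (0,0), goal (0,1), distance |0-0|+|0-1| = 1
Tile 8: at (0,1), goal (2,1), distance |0-2|+|1-1| = 2
Tile 4: at (0,2), goal (1,0), distance |0-1|+|2-0| = 3
Tile 6: at (1,0), goal (1,2), distance |1-1|+|0-2| = 2
Tile 1: at (1,2), goal (0,0), distance |1-0|+|2-0| = 3
Tile 3: at (2,0), goal (0,2), distance |2-0|+|0-2| = 4
Tile 5: at (2,1), goal (1,1), distance |2-1|+|1-1| = 1
Tile 7: at (2,2), goal (2,0), distance |2-2|+|2-0| = 2
Sum: 1 + 2 + 3 + 2 + 3 + 4 + 1 + 2 = 18

Answer: 18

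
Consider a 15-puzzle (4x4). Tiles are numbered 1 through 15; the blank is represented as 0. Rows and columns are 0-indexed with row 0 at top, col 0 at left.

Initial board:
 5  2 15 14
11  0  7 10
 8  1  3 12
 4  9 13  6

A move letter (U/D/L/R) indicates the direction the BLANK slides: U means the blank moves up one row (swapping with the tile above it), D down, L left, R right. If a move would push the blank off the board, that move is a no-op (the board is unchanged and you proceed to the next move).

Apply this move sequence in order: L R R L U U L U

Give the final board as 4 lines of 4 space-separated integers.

Answer:  0  5 15 14
11  2  7 10
 8  1  3 12
 4  9 13  6

Derivation:
After move 1 (L):
 5  2 15 14
 0 11  7 10
 8  1  3 12
 4  9 13  6

After move 2 (R):
 5  2 15 14
11  0  7 10
 8  1  3 12
 4  9 13  6

After move 3 (R):
 5  2 15 14
11  7  0 10
 8  1  3 12
 4  9 13  6

After move 4 (L):
 5  2 15 14
11  0  7 10
 8  1  3 12
 4  9 13  6

After move 5 (U):
 5  0 15 14
11  2  7 10
 8  1  3 12
 4  9 13  6

After move 6 (U):
 5  0 15 14
11  2  7 10
 8  1  3 12
 4  9 13  6

After move 7 (L):
 0  5 15 14
11  2  7 10
 8  1  3 12
 4  9 13  6

After move 8 (U):
 0  5 15 14
11  2  7 10
 8  1  3 12
 4  9 13  6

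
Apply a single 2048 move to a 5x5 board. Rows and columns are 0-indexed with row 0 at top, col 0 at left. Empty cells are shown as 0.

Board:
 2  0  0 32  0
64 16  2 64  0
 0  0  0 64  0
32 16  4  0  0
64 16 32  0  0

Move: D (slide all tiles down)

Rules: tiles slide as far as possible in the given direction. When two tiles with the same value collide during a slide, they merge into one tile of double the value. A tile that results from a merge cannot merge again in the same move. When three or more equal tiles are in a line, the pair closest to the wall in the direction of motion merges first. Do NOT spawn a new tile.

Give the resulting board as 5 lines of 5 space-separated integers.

Slide down:
col 0: [2, 64, 0, 32, 64] -> [0, 2, 64, 32, 64]
col 1: [0, 16, 0, 16, 16] -> [0, 0, 0, 16, 32]
col 2: [0, 2, 0, 4, 32] -> [0, 0, 2, 4, 32]
col 3: [32, 64, 64, 0, 0] -> [0, 0, 0, 32, 128]
col 4: [0, 0, 0, 0, 0] -> [0, 0, 0, 0, 0]

Answer:   0   0   0   0   0
  2   0   0   0   0
 64   0   2   0   0
 32  16   4  32   0
 64  32  32 128   0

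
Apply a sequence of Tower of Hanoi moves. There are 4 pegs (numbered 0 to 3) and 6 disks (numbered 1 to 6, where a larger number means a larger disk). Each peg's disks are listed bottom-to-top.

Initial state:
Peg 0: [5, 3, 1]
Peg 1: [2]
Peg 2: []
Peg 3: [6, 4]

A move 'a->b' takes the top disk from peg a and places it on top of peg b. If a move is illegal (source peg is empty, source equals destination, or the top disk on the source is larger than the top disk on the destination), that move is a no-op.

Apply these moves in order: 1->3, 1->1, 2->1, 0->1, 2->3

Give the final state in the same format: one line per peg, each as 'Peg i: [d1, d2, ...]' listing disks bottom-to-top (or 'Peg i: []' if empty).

Answer: Peg 0: [5, 3]
Peg 1: [1]
Peg 2: []
Peg 3: [6, 4, 2]

Derivation:
After move 1 (1->3):
Peg 0: [5, 3, 1]
Peg 1: []
Peg 2: []
Peg 3: [6, 4, 2]

After move 2 (1->1):
Peg 0: [5, 3, 1]
Peg 1: []
Peg 2: []
Peg 3: [6, 4, 2]

After move 3 (2->1):
Peg 0: [5, 3, 1]
Peg 1: []
Peg 2: []
Peg 3: [6, 4, 2]

After move 4 (0->1):
Peg 0: [5, 3]
Peg 1: [1]
Peg 2: []
Peg 3: [6, 4, 2]

After move 5 (2->3):
Peg 0: [5, 3]
Peg 1: [1]
Peg 2: []
Peg 3: [6, 4, 2]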